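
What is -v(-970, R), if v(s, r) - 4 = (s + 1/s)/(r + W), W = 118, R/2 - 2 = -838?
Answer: -6970421/1507380 ≈ -4.6242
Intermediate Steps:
R = -1672 (R = 4 + 2*(-838) = 4 - 1676 = -1672)
v(s, r) = 4 + (s + 1/s)/(118 + r) (v(s, r) = 4 + (s + 1/s)/(r + 118) = 4 + (s + 1/s)/(118 + r))
-v(-970, R) = -(1 + (-970)**2 + 472*(-970) + 4*(-1672)*(-970))/((-970)*(118 - 1672)) = -(-1)*(1 + 940900 - 457840 + 6487360)/(970*(-1554)) = -(-1)*(-1)*6970421/(970*1554) = -1*6970421/1507380 = -6970421/1507380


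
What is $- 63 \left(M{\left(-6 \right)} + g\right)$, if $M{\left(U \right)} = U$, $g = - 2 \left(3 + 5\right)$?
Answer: $1386$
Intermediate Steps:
$g = -16$ ($g = \left(-2\right) 8 = -16$)
$- 63 \left(M{\left(-6 \right)} + g\right) = - 63 \left(-6 - 16\right) = \left(-63\right) \left(-22\right) = 1386$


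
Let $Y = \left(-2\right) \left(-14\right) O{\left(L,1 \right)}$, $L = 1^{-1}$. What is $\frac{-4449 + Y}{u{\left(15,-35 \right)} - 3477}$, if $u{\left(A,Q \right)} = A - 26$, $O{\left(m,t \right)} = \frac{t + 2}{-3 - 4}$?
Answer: $\frac{4461}{3488} \approx 1.279$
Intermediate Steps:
$L = 1$
$O{\left(m,t \right)} = - \frac{2}{7} - \frac{t}{7}$ ($O{\left(m,t \right)} = \frac{2 + t}{-7} = \left(2 + t\right) \left(- \frac{1}{7}\right) = - \frac{2}{7} - \frac{t}{7}$)
$Y = -12$ ($Y = \left(-2\right) \left(-14\right) \left(- \frac{2}{7} - \frac{1}{7}\right) = 28 \left(- \frac{2}{7} - \frac{1}{7}\right) = 28 \left(- \frac{3}{7}\right) = -12$)
$u{\left(A,Q \right)} = -26 + A$
$\frac{-4449 + Y}{u{\left(15,-35 \right)} - 3477} = \frac{-4449 - 12}{\left(-26 + 15\right) - 3477} = - \frac{4461}{-11 - 3477} = - \frac{4461}{-3488} = \left(-4461\right) \left(- \frac{1}{3488}\right) = \frac{4461}{3488}$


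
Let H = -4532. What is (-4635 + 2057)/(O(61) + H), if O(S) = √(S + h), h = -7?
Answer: 5841748/10269485 + 3867*√6/10269485 ≈ 0.56977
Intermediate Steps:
O(S) = √(-7 + S) (O(S) = √(S - 7) = √(-7 + S))
(-4635 + 2057)/(O(61) + H) = (-4635 + 2057)/(√(-7 + 61) - 4532) = -2578/(√54 - 4532) = -2578/(3*√6 - 4532) = -2578/(-4532 + 3*√6)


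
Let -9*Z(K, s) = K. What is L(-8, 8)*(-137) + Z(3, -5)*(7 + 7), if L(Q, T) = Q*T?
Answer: 26290/3 ≈ 8763.3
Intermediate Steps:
Z(K, s) = -K/9
L(-8, 8)*(-137) + Z(3, -5)*(7 + 7) = -8*8*(-137) + (-⅑*3)*(7 + 7) = -64*(-137) - ⅓*14 = 8768 - 14/3 = 26290/3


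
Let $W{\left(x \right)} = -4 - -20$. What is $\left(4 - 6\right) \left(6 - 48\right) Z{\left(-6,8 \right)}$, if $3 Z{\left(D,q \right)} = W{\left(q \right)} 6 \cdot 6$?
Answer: $16128$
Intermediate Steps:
$W{\left(x \right)} = 16$ ($W{\left(x \right)} = -4 + 20 = 16$)
$Z{\left(D,q \right)} = 192$ ($Z{\left(D,q \right)} = \frac{16 \cdot 6 \cdot 6}{3} = \frac{96 \cdot 6}{3} = \frac{1}{3} \cdot 576 = 192$)
$\left(4 - 6\right) \left(6 - 48\right) Z{\left(-6,8 \right)} = \left(4 - 6\right) \left(6 - 48\right) 192 = \left(4 - 6\right) \left(-42\right) 192 = \left(-2\right) \left(-42\right) 192 = 84 \cdot 192 = 16128$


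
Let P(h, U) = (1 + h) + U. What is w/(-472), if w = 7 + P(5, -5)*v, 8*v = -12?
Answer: -11/944 ≈ -0.011653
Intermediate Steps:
P(h, U) = 1 + U + h
v = -3/2 (v = (⅛)*(-12) = -3/2 ≈ -1.5000)
w = 11/2 (w = 7 + (1 - 5 + 5)*(-3/2) = 7 + 1*(-3/2) = 7 - 3/2 = 11/2 ≈ 5.5000)
w/(-472) = (11/2)/(-472) = (11/2)*(-1/472) = -11/944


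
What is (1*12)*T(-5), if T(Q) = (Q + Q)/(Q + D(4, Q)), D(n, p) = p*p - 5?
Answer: -8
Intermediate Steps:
D(n, p) = -5 + p² (D(n, p) = p² - 5 = -5 + p²)
T(Q) = 2*Q/(-5 + Q + Q²) (T(Q) = (Q + Q)/(Q + (-5 + Q²)) = (2*Q)/(-5 + Q + Q²) = 2*Q/(-5 + Q + Q²))
(1*12)*T(-5) = (1*12)*(2*(-5)/(-5 - 5 + (-5)²)) = 12*(2*(-5)/(-5 - 5 + 25)) = 12*(2*(-5)/15) = 12*(2*(-5)*(1/15)) = 12*(-⅔) = -8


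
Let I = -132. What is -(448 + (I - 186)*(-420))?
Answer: -134008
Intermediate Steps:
-(448 + (I - 186)*(-420)) = -(448 + (-132 - 186)*(-420)) = -(448 - 318*(-420)) = -(448 + 133560) = -1*134008 = -134008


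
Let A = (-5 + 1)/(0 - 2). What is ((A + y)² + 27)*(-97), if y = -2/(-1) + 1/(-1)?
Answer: -3492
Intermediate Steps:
A = 2 (A = -4/(-2) = -4*(-½) = 2)
y = 1 (y = -2*(-1) + 1*(-1) = 2 - 1 = 1)
((A + y)² + 27)*(-97) = ((2 + 1)² + 27)*(-97) = (3² + 27)*(-97) = (9 + 27)*(-97) = 36*(-97) = -3492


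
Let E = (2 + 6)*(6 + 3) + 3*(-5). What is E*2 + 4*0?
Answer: 114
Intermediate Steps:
E = 57 (E = 8*9 - 15 = 72 - 15 = 57)
E*2 + 4*0 = 57*2 + 4*0 = 114 + 0 = 114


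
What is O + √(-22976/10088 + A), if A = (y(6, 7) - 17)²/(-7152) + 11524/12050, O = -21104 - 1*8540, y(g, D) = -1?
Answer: -29644 + I*√280188247157486447/452812490 ≈ -29644.0 + 1.169*I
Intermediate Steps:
O = -29644 (O = -21104 - 8540 = -29644)
A = 3271477/3590900 (A = (-1 - 17)²/(-7152) + 11524/12050 = (-18)²*(-1/7152) + 11524*(1/12050) = 324*(-1/7152) + 5762/6025 = -27/596 + 5762/6025 = 3271477/3590900 ≈ 0.91105)
O + √(-22976/10088 + A) = -29644 + √(-22976/10088 + 3271477/3590900) = -29644 + √(-22976*1/10088 + 3271477/3590900) = -29644 + √(-2872/1261 + 3271477/3590900) = -29644 + √(-6187732303/4528124900) = -29644 + I*√280188247157486447/452812490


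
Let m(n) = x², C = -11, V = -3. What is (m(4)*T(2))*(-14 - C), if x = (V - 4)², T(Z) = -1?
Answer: 7203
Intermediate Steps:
x = 49 (x = (-3 - 4)² = (-7)² = 49)
m(n) = 2401 (m(n) = 49² = 2401)
(m(4)*T(2))*(-14 - C) = (2401*(-1))*(-14 - 1*(-11)) = -2401*(-14 + 11) = -2401*(-3) = 7203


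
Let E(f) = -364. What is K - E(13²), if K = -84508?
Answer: -84144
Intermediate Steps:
K - E(13²) = -84508 - 1*(-364) = -84508 + 364 = -84144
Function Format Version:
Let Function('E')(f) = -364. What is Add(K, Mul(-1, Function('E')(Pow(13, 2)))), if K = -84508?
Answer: -84144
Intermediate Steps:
Add(K, Mul(-1, Function('E')(Pow(13, 2)))) = Add(-84508, Mul(-1, -364)) = Add(-84508, 364) = -84144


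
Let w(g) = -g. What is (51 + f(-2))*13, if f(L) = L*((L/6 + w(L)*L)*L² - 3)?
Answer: 3575/3 ≈ 1191.7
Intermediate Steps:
f(L) = L*(-3 + L²*(-L² + L/6)) (f(L) = L*((L/6 + (-L)*L)*L² - 3) = L*((L*(⅙) - L²)*L² - 3) = L*((L/6 - L²)*L² - 3) = L*((-L² + L/6)*L² - 3) = L*(L²*(-L² + L/6) - 3) = L*(-3 + L²*(-L² + L/6)))
(51 + f(-2))*13 = (51 - 2*(-3 - 1*(-2)⁴ + (⅙)*(-2)³))*13 = (51 - 2*(-3 - 1*16 + (⅙)*(-8)))*13 = (51 - 2*(-3 - 16 - 4/3))*13 = (51 - 2*(-61/3))*13 = (51 + 122/3)*13 = (275/3)*13 = 3575/3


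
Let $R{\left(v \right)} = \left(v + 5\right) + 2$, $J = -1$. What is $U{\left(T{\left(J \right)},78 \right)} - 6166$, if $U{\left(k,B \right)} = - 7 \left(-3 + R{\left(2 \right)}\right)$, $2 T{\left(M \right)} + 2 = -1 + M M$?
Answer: $-6208$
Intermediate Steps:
$T{\left(M \right)} = - \frac{3}{2} + \frac{M^{2}}{2}$ ($T{\left(M \right)} = -1 + \frac{-1 + M M}{2} = -1 + \frac{-1 + M^{2}}{2} = -1 + \left(- \frac{1}{2} + \frac{M^{2}}{2}\right) = - \frac{3}{2} + \frac{M^{2}}{2}$)
$R{\left(v \right)} = 7 + v$ ($R{\left(v \right)} = \left(5 + v\right) + 2 = 7 + v$)
$U{\left(k,B \right)} = -42$ ($U{\left(k,B \right)} = - 7 \left(-3 + \left(7 + 2\right)\right) = - 7 \left(-3 + 9\right) = \left(-7\right) 6 = -42$)
$U{\left(T{\left(J \right)},78 \right)} - 6166 = -42 - 6166 = -6208$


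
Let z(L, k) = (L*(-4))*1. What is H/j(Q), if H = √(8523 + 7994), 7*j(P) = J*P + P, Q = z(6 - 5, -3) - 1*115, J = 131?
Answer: -√16517/2244 ≈ -0.057272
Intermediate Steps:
z(L, k) = -4*L (z(L, k) = -4*L*1 = -4*L)
Q = -119 (Q = -4*(6 - 5) - 1*115 = -4*1 - 115 = -4 - 115 = -119)
j(P) = 132*P/7 (j(P) = (131*P + P)/7 = (132*P)/7 = 132*P/7)
H = √16517 ≈ 128.52
H/j(Q) = √16517/(((132/7)*(-119))) = √16517/(-2244) = √16517*(-1/2244) = -√16517/2244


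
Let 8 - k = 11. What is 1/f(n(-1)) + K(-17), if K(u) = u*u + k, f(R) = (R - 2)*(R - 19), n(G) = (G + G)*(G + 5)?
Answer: 77221/270 ≈ 286.00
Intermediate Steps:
k = -3 (k = 8 - 1*11 = 8 - 11 = -3)
n(G) = 2*G*(5 + G) (n(G) = (2*G)*(5 + G) = 2*G*(5 + G))
f(R) = (-19 + R)*(-2 + R) (f(R) = (-2 + R)*(-19 + R) = (-19 + R)*(-2 + R))
K(u) = -3 + u**2 (K(u) = u*u - 3 = u**2 - 3 = -3 + u**2)
1/f(n(-1)) + K(-17) = 1/(38 + (2*(-1)*(5 - 1))**2 - 42*(-1)*(5 - 1)) + (-3 + (-17)**2) = 1/(38 + (2*(-1)*4)**2 - 42*(-1)*4) + (-3 + 289) = 1/(38 + (-8)**2 - 21*(-8)) + 286 = 1/(38 + 64 + 168) + 286 = 1/270 + 286 = 77221/270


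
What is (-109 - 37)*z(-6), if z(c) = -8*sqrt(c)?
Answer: 1168*I*sqrt(6) ≈ 2861.0*I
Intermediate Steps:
(-109 - 37)*z(-6) = (-109 - 37)*(-8*I*sqrt(6)) = -(-1168)*I*sqrt(6) = 1168*I*sqrt(6)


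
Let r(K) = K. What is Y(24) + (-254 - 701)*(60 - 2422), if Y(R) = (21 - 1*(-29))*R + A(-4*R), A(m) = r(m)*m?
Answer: 2266126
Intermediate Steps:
A(m) = m² (A(m) = m*m = m²)
Y(R) = 16*R² + 50*R (Y(R) = (21 - 1*(-29))*R + (-4*R)² = (21 + 29)*R + 16*R² = 50*R + 16*R² = 16*R² + 50*R)
Y(24) + (-254 - 701)*(60 - 2422) = 2*24*(25 + 8*24) + (-254 - 701)*(60 - 2422) = 2*24*(25 + 192) - 955*(-2362) = 2*24*217 + 2255710 = 10416 + 2255710 = 2266126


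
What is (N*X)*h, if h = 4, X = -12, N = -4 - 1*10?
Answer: 672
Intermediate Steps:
N = -14 (N = -4 - 10 = -14)
(N*X)*h = -14*(-12)*4 = 168*4 = 672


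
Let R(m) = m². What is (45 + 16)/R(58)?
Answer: 61/3364 ≈ 0.018133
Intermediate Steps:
(45 + 16)/R(58) = (45 + 16)/(58²) = 61/3364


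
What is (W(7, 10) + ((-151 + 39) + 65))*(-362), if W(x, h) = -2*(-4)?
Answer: 14118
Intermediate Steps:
W(x, h) = 8
(W(7, 10) + ((-151 + 39) + 65))*(-362) = (8 + ((-151 + 39) + 65))*(-362) = (8 + (-112 + 65))*(-362) = (8 - 47)*(-362) = -39*(-362) = 14118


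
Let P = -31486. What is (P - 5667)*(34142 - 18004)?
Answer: -599575114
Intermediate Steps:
(P - 5667)*(34142 - 18004) = (-31486 - 5667)*(34142 - 18004) = -37153*16138 = -599575114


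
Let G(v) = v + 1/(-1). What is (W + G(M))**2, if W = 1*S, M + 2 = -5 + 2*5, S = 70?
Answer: 5184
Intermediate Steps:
M = 3 (M = -2 + (-5 + 2*5) = -2 + (-5 + 10) = -2 + 5 = 3)
G(v) = -1 + v (G(v) = v - 1 = -1 + v)
W = 70 (W = 1*70 = 70)
(W + G(M))**2 = (70 + (-1 + 3))**2 = (70 + 2)**2 = 72**2 = 5184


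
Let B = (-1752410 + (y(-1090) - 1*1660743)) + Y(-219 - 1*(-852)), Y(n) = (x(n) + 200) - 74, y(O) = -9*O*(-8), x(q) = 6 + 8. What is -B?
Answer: 3491493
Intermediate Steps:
x(q) = 14
y(O) = 72*O
Y(n) = 140 (Y(n) = (14 + 200) - 74 = 214 - 74 = 140)
B = -3491493 (B = (-1752410 + (72*(-1090) - 1*1660743)) + 140 = (-1752410 + (-78480 - 1660743)) + 140 = (-1752410 - 1739223) + 140 = -3491633 + 140 = -3491493)
-B = -1*(-3491493) = 3491493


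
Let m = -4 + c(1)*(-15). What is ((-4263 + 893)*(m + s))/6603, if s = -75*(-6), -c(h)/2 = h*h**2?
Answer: -1604120/6603 ≈ -242.94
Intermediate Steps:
c(h) = -2*h**3 (c(h) = -2*h*h**2 = -2*h**3)
m = 26 (m = -4 - 2*1**3*(-15) = -4 - 2*1*(-15) = -4 - 2*(-15) = -4 + 30 = 26)
s = 450
((-4263 + 893)*(m + s))/6603 = ((-4263 + 893)*(26 + 450))/6603 = -3370*476*(1/6603) = -1604120*1/6603 = -1604120/6603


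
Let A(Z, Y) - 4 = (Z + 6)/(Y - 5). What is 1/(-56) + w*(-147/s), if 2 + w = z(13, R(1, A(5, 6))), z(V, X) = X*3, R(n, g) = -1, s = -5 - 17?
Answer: -20591/616 ≈ -33.427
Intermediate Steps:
A(Z, Y) = 4 + (6 + Z)/(-5 + Y) (A(Z, Y) = 4 + (Z + 6)/(Y - 5) = 4 + (6 + Z)/(-5 + Y))
s = -22
z(V, X) = 3*X
w = -5 (w = -2 + 3*(-1) = -2 - 3 = -5)
1/(-56) + w*(-147/s) = 1/(-56) - (-735)/(-22) = -1/56 - (-735)*(-1)/22 = -1/56 - 5*147/22 = -1/56 - 735/22 = -20591/616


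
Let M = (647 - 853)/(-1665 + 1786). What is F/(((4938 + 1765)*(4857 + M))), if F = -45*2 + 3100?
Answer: 364210/3937952173 ≈ 9.2487e-5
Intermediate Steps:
F = 3010 (F = -90 + 3100 = 3010)
M = -206/121 ≈ -1.7025
F/(((4938 + 1765)*(4857 + M))) = 3010/(((4938 + 1765)*(4857 - 206/121))) = 3010/((6703*(587491/121))) = 3010/(3937952173/121) = 3010*(121/3937952173) = 364210/3937952173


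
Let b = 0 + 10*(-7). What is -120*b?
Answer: 8400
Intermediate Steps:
b = -70 (b = 0 - 70 = -70)
-120*b = -120*(-70) = 8400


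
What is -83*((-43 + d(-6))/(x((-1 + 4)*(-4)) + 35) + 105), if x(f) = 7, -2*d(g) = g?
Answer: -181355/21 ≈ -8636.0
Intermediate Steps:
d(g) = -g/2
-83*((-43 + d(-6))/(x((-1 + 4)*(-4)) + 35) + 105) = -83*((-43 - ½*(-6))/(7 + 35) + 105) = -83*((-43 + 3)/42 + 105) = -83*(-40*1/42 + 105) = -83*(-20/21 + 105) = -83*2185/21 = -181355/21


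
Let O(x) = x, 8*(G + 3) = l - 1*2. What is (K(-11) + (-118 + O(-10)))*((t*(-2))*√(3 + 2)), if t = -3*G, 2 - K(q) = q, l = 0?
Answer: 4485*√5/2 ≈ 5014.4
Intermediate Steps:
G = -13/4 (G = -3 + (0 - 1*2)/8 = -3 + (0 - 2)/8 = -3 + (⅛)*(-2) = -3 - ¼ = -13/4 ≈ -3.2500)
K(q) = 2 - q
t = 39/4 (t = -3*(-13/4) = 39/4 ≈ 9.7500)
(K(-11) + (-118 + O(-10)))*((t*(-2))*√(3 + 2)) = ((2 - 1*(-11)) + (-118 - 10))*(((39/4)*(-2))*√(3 + 2)) = ((2 + 11) - 128)*(-39*√5/2) = (13 - 128)*(-39*√5/2) = -(-4485)*√5/2 = 4485*√5/2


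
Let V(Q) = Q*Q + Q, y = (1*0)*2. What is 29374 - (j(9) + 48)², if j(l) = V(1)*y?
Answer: 27070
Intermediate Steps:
y = 0 (y = 0*2 = 0)
V(Q) = Q + Q² (V(Q) = Q² + Q = Q + Q²)
j(l) = 0 (j(l) = (1*(1 + 1))*0 = (1*2)*0 = 2*0 = 0)
29374 - (j(9) + 48)² = 29374 - (0 + 48)² = 29374 - 1*48² = 29374 - 1*2304 = 29374 - 2304 = 27070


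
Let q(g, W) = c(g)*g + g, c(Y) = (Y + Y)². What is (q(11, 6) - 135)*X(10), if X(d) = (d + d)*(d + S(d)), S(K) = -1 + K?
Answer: 1976000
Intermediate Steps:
c(Y) = 4*Y² (c(Y) = (2*Y)² = 4*Y²)
q(g, W) = g + 4*g³ (q(g, W) = (4*g²)*g + g = 4*g³ + g = g + 4*g³)
X(d) = 2*d*(-1 + 2*d) (X(d) = (d + d)*(d + (-1 + d)) = (2*d)*(-1 + 2*d) = 2*d*(-1 + 2*d))
(q(11, 6) - 135)*X(10) = ((11 + 4*11³) - 135)*(2*10*(-1 + 2*10)) = ((11 + 4*1331) - 135)*(2*10*(-1 + 20)) = ((11 + 5324) - 135)*(2*10*19) = (5335 - 135)*380 = 5200*380 = 1976000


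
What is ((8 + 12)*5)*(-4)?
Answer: -400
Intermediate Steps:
((8 + 12)*5)*(-4) = (20*5)*(-4) = 100*(-4) = -400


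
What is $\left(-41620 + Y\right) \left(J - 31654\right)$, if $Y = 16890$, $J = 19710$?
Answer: $295375120$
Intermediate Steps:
$\left(-41620 + Y\right) \left(J - 31654\right) = \left(-41620 + 16890\right) \left(19710 - 31654\right) = \left(-24730\right) \left(-11944\right) = 295375120$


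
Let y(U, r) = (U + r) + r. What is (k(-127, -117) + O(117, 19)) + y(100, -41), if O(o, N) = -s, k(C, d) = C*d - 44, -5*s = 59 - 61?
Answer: 74163/5 ≈ 14833.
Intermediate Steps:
y(U, r) = U + 2*r
s = ⅖ (s = -(59 - 61)/5 = -⅕*(-2) = ⅖ ≈ 0.40000)
k(C, d) = -44 + C*d
O(o, N) = -⅖ (O(o, N) = -1*⅖ = -⅖)
(k(-127, -117) + O(117, 19)) + y(100, -41) = ((-44 - 127*(-117)) - ⅖) + (100 + 2*(-41)) = ((-44 + 14859) - ⅖) + (100 - 82) = (14815 - ⅖) + 18 = 74073/5 + 18 = 74163/5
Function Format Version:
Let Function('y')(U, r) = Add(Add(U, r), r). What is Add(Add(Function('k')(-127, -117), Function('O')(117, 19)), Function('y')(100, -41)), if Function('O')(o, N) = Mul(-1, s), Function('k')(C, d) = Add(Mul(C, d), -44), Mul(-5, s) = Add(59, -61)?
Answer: Rational(74163, 5) ≈ 14833.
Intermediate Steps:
Function('y')(U, r) = Add(U, Mul(2, r))
s = Rational(2, 5) (s = Mul(Rational(-1, 5), Add(59, -61)) = Mul(Rational(-1, 5), -2) = Rational(2, 5) ≈ 0.40000)
Function('k')(C, d) = Add(-44, Mul(C, d))
Function('O')(o, N) = Rational(-2, 5) (Function('O')(o, N) = Mul(-1, Rational(2, 5)) = Rational(-2, 5))
Add(Add(Function('k')(-127, -117), Function('O')(117, 19)), Function('y')(100, -41)) = Add(Add(Add(-44, Mul(-127, -117)), Rational(-2, 5)), Add(100, Mul(2, -41))) = Add(Add(Add(-44, 14859), Rational(-2, 5)), Add(100, -82)) = Add(Add(14815, Rational(-2, 5)), 18) = Add(Rational(74073, 5), 18) = Rational(74163, 5)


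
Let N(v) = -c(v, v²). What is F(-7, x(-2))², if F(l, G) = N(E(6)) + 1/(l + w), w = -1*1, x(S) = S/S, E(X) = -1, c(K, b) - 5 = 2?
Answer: 3249/64 ≈ 50.766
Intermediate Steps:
c(K, b) = 7 (c(K, b) = 5 + 2 = 7)
x(S) = 1
N(v) = -7 (N(v) = -1*7 = -7)
w = -1
F(l, G) = -7 + 1/(-1 + l) (F(l, G) = -7 + 1/(l - 1) = -7 + 1/(-1 + l))
F(-7, x(-2))² = ((8 - 7*(-7))/(-1 - 7))² = ((8 + 49)/(-8))² = (-⅛*57)² = (-57/8)² = 3249/64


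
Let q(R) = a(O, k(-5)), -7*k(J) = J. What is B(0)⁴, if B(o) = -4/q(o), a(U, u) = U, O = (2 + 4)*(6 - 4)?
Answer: 1/81 ≈ 0.012346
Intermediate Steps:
O = 12 (O = 6*2 = 12)
k(J) = -J/7
q(R) = 12
B(o) = -⅓ (B(o) = -4/12 = -4*1/12 = -⅓)
B(0)⁴ = (-⅓)⁴ = 1/81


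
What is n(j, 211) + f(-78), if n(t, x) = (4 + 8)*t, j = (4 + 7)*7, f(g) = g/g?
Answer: 925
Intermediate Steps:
f(g) = 1
j = 77 (j = 11*7 = 77)
n(t, x) = 12*t
n(j, 211) + f(-78) = 12*77 + 1 = 924 + 1 = 925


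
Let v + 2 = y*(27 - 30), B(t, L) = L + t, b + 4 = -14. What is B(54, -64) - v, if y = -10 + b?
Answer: -92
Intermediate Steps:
b = -18 (b = -4 - 14 = -18)
y = -28 (y = -10 - 18 = -28)
v = 82 (v = -2 - 28*(27 - 30) = -2 - 28*(-3) = -2 + 84 = 82)
B(54, -64) - v = (-64 + 54) - 1*82 = -10 - 82 = -92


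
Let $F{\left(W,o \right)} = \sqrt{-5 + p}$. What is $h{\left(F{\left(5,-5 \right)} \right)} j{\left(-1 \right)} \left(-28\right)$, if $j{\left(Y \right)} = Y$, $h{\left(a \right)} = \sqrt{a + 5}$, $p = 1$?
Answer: $28 \sqrt{5 + 2 i} \approx 63.804 + 12.288 i$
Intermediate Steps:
$F{\left(W,o \right)} = 2 i$ ($F{\left(W,o \right)} = \sqrt{-5 + 1} = \sqrt{-4} = 2 i$)
$h{\left(a \right)} = \sqrt{5 + a}$
$h{\left(F{\left(5,-5 \right)} \right)} j{\left(-1 \right)} \left(-28\right) = \sqrt{5 + 2 i} \left(-1\right) \left(-28\right) = - \sqrt{5 + 2 i} \left(-28\right) = 28 \sqrt{5 + 2 i}$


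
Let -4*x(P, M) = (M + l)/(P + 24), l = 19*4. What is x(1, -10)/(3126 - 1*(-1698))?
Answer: -11/80400 ≈ -0.00013682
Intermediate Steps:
l = 76
x(P, M) = -(76 + M)/(4*(24 + P)) (x(P, M) = -(M + 76)/(4*(P + 24)) = -(76 + M)/(4*(24 + P)))
x(1, -10)/(3126 - 1*(-1698)) = ((-76 - 1*(-10))/(4*(24 + 1)))/(3126 - 1*(-1698)) = ((¼)*(-76 + 10)/25)/(3126 + 1698) = ((¼)*(1/25)*(-66))/4824 = -33/50*1/4824 = -11/80400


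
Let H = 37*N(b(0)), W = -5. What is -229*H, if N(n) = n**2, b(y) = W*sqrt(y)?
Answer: 0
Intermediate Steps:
b(y) = -5*sqrt(y)
H = 0 (H = 37*(-5*sqrt(0))**2 = 37*(-5*0)**2 = 37*0**2 = 37*0 = 0)
-229*H = -229*0 = 0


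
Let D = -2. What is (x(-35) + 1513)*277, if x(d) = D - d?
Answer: 428242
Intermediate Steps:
x(d) = -2 - d
(x(-35) + 1513)*277 = ((-2 - 1*(-35)) + 1513)*277 = ((-2 + 35) + 1513)*277 = (33 + 1513)*277 = 1546*277 = 428242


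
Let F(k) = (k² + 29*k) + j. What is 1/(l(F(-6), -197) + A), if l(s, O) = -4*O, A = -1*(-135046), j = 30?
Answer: 1/135834 ≈ 7.3619e-6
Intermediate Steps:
A = 135046
F(k) = 30 + k² + 29*k (F(k) = (k² + 29*k) + 30 = 30 + k² + 29*k)
1/(l(F(-6), -197) + A) = 1/(-4*(-197) + 135046) = 1/(788 + 135046) = 1/135834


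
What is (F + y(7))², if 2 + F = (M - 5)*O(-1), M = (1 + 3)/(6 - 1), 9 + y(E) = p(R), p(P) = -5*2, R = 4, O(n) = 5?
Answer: 1764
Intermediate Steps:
p(P) = -10
y(E) = -19 (y(E) = -9 - 10 = -19)
M = ⅘ (M = 4/5 = 4*(⅕) = ⅘ ≈ 0.80000)
F = -23 (F = -2 + (⅘ - 5)*5 = -2 - 21/5*5 = -2 - 21 = -23)
(F + y(7))² = (-23 - 19)² = (-42)² = 1764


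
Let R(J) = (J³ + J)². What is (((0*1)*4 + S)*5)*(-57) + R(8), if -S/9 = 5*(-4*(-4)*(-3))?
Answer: -345200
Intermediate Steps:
R(J) = (J + J³)²
S = 2160 (S = -45*-4*(-4)*(-3) = -45*16*(-3) = -45*(-48) = -9*(-240) = 2160)
(((0*1)*4 + S)*5)*(-57) + R(8) = (((0*1)*4 + 2160)*5)*(-57) + 8²*(1 + 8²)² = ((0*4 + 2160)*5)*(-57) + 64*(1 + 64)² = ((0 + 2160)*5)*(-57) + 64*65² = (2160*5)*(-57) + 64*4225 = 10800*(-57) + 270400 = -615600 + 270400 = -345200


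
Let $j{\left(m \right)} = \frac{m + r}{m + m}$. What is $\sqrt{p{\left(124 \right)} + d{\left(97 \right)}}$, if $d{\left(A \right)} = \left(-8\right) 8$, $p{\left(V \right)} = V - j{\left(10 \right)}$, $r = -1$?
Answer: $\frac{\sqrt{5955}}{10} \approx 7.7169$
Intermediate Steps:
$j{\left(m \right)} = \frac{-1 + m}{2 m}$ ($j{\left(m \right)} = \frac{m - 1}{m + m} = \frac{-1 + m}{2 m}$)
$p{\left(V \right)} = - \frac{9}{20} + V$ ($p{\left(V \right)} = V - \frac{-1 + 10}{2 \cdot 10} = V - \frac{1}{2} \cdot \frac{1}{10} \cdot 9 = V - \frac{9}{20} = - \frac{9}{20} + V$)
$d{\left(A \right)} = -64$
$\sqrt{p{\left(124 \right)} + d{\left(97 \right)}} = \sqrt{\left(- \frac{9}{20} + 124\right) - 64} = \sqrt{\frac{2471}{20} - 64} = \sqrt{\frac{1191}{20}} = \frac{\sqrt{5955}}{10}$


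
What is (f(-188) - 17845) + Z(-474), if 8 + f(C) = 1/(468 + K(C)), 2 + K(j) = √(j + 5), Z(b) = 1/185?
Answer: (-3302804*√183 + 1539106479*I)/(185*(√183 - 466*I)) ≈ -17853.0 - 6.2466e-5*I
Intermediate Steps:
Z(b) = 1/185
K(j) = -2 + √(5 + j) (K(j) = -2 + √(j + 5) = -2 + √(5 + j))
f(C) = -8 + 1/(466 + √(5 + C)) (f(C) = -8 + 1/(468 + (-2 + √(5 + C))) = -8 + 1/(466 + √(5 + C)))
(f(-188) - 17845) + Z(-474) = ((-3727 - 8*√(5 - 188))/(466 + √(5 - 188)) - 17845) + 1/185 = ((-3727 - 8*I*√183)/(466 + √(-183)) - 17845) + 1/185 = ((-3727 - 8*I*√183)/(466 + I*√183) - 17845) + 1/185 = (-17845 + (-3727 - 8*I*√183)/(466 + I*√183)) + 1/185 = -3301324/185 + (-3727 - 8*I*√183)/(466 + I*√183)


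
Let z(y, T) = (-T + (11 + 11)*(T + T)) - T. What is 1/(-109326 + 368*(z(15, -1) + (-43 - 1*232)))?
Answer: -1/225982 ≈ -4.4251e-6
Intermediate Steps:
z(y, T) = 42*T (z(y, T) = (-T + 22*(2*T)) - T = (-T + 44*T) - T = 43*T - T = 42*T)
1/(-109326 + 368*(z(15, -1) + (-43 - 1*232))) = 1/(-109326 + 368*(42*(-1) + (-43 - 1*232))) = 1/(-109326 + 368*(-42 + (-43 - 232))) = 1/(-109326 + 368*(-42 - 275)) = 1/(-109326 + 368*(-317)) = 1/(-109326 - 116656) = 1/(-225982) = -1/225982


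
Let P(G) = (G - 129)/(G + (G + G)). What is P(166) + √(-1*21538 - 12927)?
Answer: 37/498 + I*√34465 ≈ 0.074297 + 185.65*I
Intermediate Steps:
P(G) = (-129 + G)/(3*G) (P(G) = (-129 + G)/(G + 2*G) = (-129 + G)/((3*G)) = (-129 + G)*(1/(3*G)) = (-129 + G)/(3*G))
P(166) + √(-1*21538 - 12927) = (⅓)*(-129 + 166)/166 + √(-1*21538 - 12927) = (⅓)*(1/166)*37 + √(-21538 - 12927) = 37/498 + √(-34465) = 37/498 + I*√34465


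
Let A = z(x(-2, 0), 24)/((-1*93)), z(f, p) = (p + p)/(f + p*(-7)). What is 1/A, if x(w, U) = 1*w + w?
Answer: 1333/4 ≈ 333.25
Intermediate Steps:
x(w, U) = 2*w (x(w, U) = w + w = 2*w)
z(f, p) = 2*p/(f - 7*p) (z(f, p) = (2*p)/(f - 7*p) = 2*p/(f - 7*p))
A = 4/1333 (A = (2*24/(2*(-2) - 7*24))/((-1*93)) = (2*24/(-4 - 168))/(-93) = (2*24/(-172))*(-1/93) = (2*24*(-1/172))*(-1/93) = -12/43*(-1/93) = 4/1333 ≈ 0.0030008)
1/A = 1/(4/1333) = 1333/4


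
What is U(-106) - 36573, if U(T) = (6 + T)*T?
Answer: -25973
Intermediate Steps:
U(T) = T*(6 + T)
U(-106) - 36573 = -106*(6 - 106) - 36573 = -106*(-100) - 36573 = 10600 - 36573 = -25973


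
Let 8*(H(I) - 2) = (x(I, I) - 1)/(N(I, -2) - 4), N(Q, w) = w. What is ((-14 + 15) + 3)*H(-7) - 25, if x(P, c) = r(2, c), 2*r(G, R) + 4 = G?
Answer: -101/6 ≈ -16.833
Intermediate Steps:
r(G, R) = -2 + G/2
x(P, c) = -1 (x(P, c) = -2 + (½)*2 = -2 + 1 = -1)
H(I) = 49/24 (H(I) = 2 + ((-1 - 1)/(-2 - 4))/8 = 2 + (-2/(-6))/8 = 2 + (-2*(-⅙))/8 = 2 + (⅛)*(⅓) = 2 + 1/24 = 49/24)
((-14 + 15) + 3)*H(-7) - 25 = ((-14 + 15) + 3)*(49/24) - 25 = (1 + 3)*(49/24) - 25 = 4*(49/24) - 25 = 49/6 - 25 = -101/6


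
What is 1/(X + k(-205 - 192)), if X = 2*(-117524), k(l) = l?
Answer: -1/235445 ≈ -4.2473e-6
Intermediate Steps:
X = -235048
1/(X + k(-205 - 192)) = 1/(-235048 + (-205 - 192)) = 1/(-235048 - 397) = 1/(-235445) = -1/235445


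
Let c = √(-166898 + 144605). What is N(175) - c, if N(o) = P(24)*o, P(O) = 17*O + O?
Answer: 75600 - 3*I*√2477 ≈ 75600.0 - 149.31*I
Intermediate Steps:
P(O) = 18*O
N(o) = 432*o (N(o) = (18*24)*o = 432*o)
c = 3*I*√2477 (c = √(-22293) = 3*I*√2477 ≈ 149.31*I)
N(175) - c = 432*175 - 3*I*√2477 = 75600 - 3*I*√2477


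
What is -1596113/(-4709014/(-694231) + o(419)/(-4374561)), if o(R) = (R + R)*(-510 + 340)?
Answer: -4847324724727143783/20698769141114 ≈ -2.3418e+5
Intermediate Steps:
o(R) = -340*R (o(R) = (2*R)*(-170) = -340*R)
-1596113/(-4709014/(-694231) + o(419)/(-4374561)) = -1596113/(-4709014/(-694231) - 340*419/(-4374561)) = -1596113/(-4709014*(-1/694231) - 142460*(-1/4374561)) = -1596113/(4709014/694231 + 142460/4374561) = -1596113/20698769141114/3036955857591 = -1596113*3036955857591/20698769141114 = -4847324724727143783/20698769141114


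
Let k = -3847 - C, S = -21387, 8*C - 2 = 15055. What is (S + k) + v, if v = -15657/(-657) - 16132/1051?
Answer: -49914712913/1841352 ≈ -27108.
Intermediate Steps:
C = 15057/8 (C = ¼ + (⅛)*15055 = ¼ + 15055/8 = 15057/8 ≈ 1882.1)
k = -45833/8 (k = -3847 - 1*15057/8 = -3847 - 15057/8 = -45833/8 ≈ -5729.1)
v = 1952261/230169 (v = -15657*(-1/657) - 16132*1/1051 = 5219/219 - 16132/1051 = 1952261/230169 ≈ 8.4819)
(S + k) + v = (-21387 - 45833/8) + 1952261/230169 = -216929/8 + 1952261/230169 = -49914712913/1841352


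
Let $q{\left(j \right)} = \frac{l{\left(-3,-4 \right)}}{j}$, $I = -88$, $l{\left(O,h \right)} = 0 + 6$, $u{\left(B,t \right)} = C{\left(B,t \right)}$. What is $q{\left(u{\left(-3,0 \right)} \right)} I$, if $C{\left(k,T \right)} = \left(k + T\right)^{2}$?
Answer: $- \frac{176}{3} \approx -58.667$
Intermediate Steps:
$C{\left(k,T \right)} = \left(T + k\right)^{2}$
$u{\left(B,t \right)} = \left(B + t\right)^{2}$ ($u{\left(B,t \right)} = \left(t + B\right)^{2} = \left(B + t\right)^{2}$)
$l{\left(O,h \right)} = 6$
$q{\left(j \right)} = \frac{6}{j}$
$q{\left(u{\left(-3,0 \right)} \right)} I = \frac{6}{\left(-3 + 0\right)^{2}} \left(-88\right) = \frac{6}{\left(-3\right)^{2}} \left(-88\right) = \frac{6}{9} \left(-88\right) = 6 \cdot \frac{1}{9} \left(-88\right) = \frac{2}{3} \left(-88\right) = - \frac{176}{3}$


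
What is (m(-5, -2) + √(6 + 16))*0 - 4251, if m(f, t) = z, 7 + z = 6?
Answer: -4251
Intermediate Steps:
z = -1 (z = -7 + 6 = -1)
m(f, t) = -1
(m(-5, -2) + √(6 + 16))*0 - 4251 = (-1 + √(6 + 16))*0 - 4251 = (-1 + √22)*0 - 4251 = 0 - 4251 = -4251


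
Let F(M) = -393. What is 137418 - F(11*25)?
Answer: 137811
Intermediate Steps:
137418 - F(11*25) = 137418 - 1*(-393) = 137418 + 393 = 137811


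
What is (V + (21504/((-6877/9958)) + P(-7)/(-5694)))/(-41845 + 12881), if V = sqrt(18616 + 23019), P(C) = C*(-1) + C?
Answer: 4118016/3830489 - sqrt(41635)/28964 ≈ 1.0680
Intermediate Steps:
P(C) = 0 (P(C) = -C + C = 0)
V = sqrt(41635) ≈ 204.05
(V + (21504/((-6877/9958)) + P(-7)/(-5694)))/(-41845 + 12881) = (sqrt(41635) + (21504/((-6877/9958)) + 0/(-5694)))/(-41845 + 12881) = (sqrt(41635) + (21504/((-6877*1/9958)) + 0*(-1/5694)))/(-28964) = (sqrt(41635) + (21504/(-529/766) + 0))*(-1/28964) = (sqrt(41635) + (21504*(-766/529) + 0))*(-1/28964) = (sqrt(41635) + (-16472064/529 + 0))*(-1/28964) = (sqrt(41635) - 16472064/529)*(-1/28964) = (-16472064/529 + sqrt(41635))*(-1/28964) = 4118016/3830489 - sqrt(41635)/28964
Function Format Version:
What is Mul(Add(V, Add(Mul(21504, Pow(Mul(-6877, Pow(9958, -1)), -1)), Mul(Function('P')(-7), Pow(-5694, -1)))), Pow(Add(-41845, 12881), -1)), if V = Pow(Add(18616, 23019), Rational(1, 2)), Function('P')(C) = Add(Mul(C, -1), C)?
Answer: Add(Rational(4118016, 3830489), Mul(Rational(-1, 28964), Pow(41635, Rational(1, 2)))) ≈ 1.0680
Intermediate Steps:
Function('P')(C) = 0 (Function('P')(C) = Add(Mul(-1, C), C) = 0)
V = Pow(41635, Rational(1, 2)) ≈ 204.05
Mul(Add(V, Add(Mul(21504, Pow(Mul(-6877, Pow(9958, -1)), -1)), Mul(Function('P')(-7), Pow(-5694, -1)))), Pow(Add(-41845, 12881), -1)) = Mul(Add(Pow(41635, Rational(1, 2)), Add(Mul(21504, Pow(Mul(-6877, Pow(9958, -1)), -1)), Mul(0, Pow(-5694, -1)))), Pow(Add(-41845, 12881), -1)) = Mul(Add(Pow(41635, Rational(1, 2)), Add(Mul(21504, Pow(Mul(-6877, Rational(1, 9958)), -1)), Mul(0, Rational(-1, 5694)))), Pow(-28964, -1)) = Mul(Add(Pow(41635, Rational(1, 2)), Add(Mul(21504, Pow(Rational(-529, 766), -1)), 0)), Rational(-1, 28964)) = Mul(Add(Pow(41635, Rational(1, 2)), Add(Mul(21504, Rational(-766, 529)), 0)), Rational(-1, 28964)) = Mul(Add(Pow(41635, Rational(1, 2)), Add(Rational(-16472064, 529), 0)), Rational(-1, 28964)) = Mul(Add(Pow(41635, Rational(1, 2)), Rational(-16472064, 529)), Rational(-1, 28964)) = Mul(Add(Rational(-16472064, 529), Pow(41635, Rational(1, 2))), Rational(-1, 28964)) = Add(Rational(4118016, 3830489), Mul(Rational(-1, 28964), Pow(41635, Rational(1, 2))))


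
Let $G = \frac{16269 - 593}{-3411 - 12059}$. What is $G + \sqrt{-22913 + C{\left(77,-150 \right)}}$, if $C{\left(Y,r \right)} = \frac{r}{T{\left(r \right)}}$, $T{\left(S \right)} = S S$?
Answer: $- \frac{7838}{7735} + \frac{i \sqrt{20621706}}{30} \approx -1.0133 + 151.37 i$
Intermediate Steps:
$T{\left(S \right)} = S^{2}$
$C{\left(Y,r \right)} = \frac{1}{r}$ ($C{\left(Y,r \right)} = \frac{r}{r^{2}} = \frac{1}{r}$)
$G = - \frac{7838}{7735}$ ($G = \frac{15676}{-15470} = 15676 \left(- \frac{1}{15470}\right) = - \frac{7838}{7735} \approx -1.0133$)
$G + \sqrt{-22913 + C{\left(77,-150 \right)}} = - \frac{7838}{7735} + \sqrt{-22913 + \frac{1}{-150}} = - \frac{7838}{7735} + \sqrt{-22913 - \frac{1}{150}} = - \frac{7838}{7735} + \sqrt{- \frac{3436951}{150}} = - \frac{7838}{7735} + \frac{i \sqrt{20621706}}{30}$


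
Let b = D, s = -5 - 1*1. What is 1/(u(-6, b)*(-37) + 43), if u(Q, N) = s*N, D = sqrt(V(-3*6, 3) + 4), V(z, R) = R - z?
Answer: 1/1153 ≈ 0.00086730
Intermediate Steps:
s = -6 (s = -5 - 1 = -6)
D = 5 (D = sqrt((3 - (-3)*6) + 4) = sqrt((3 - 1*(-18)) + 4) = sqrt((3 + 18) + 4) = sqrt(21 + 4) = sqrt(25) = 5)
b = 5
u(Q, N) = -6*N
1/(u(-6, b)*(-37) + 43) = 1/(-6*5*(-37) + 43) = 1/(-30*(-37) + 43) = 1/(1110 + 43) = 1/1153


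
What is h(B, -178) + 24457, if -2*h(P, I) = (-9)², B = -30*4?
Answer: 48833/2 ≈ 24417.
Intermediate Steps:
B = -120
h(P, I) = -81/2 (h(P, I) = -½*(-9)² = -½*81 = -81/2)
h(B, -178) + 24457 = -81/2 + 24457 = 48833/2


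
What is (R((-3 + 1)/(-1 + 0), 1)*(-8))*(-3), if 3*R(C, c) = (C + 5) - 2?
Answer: 40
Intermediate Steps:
R(C, c) = 1 + C/3 (R(C, c) = ((C + 5) - 2)/3 = ((5 + C) - 2)/3 = (3 + C)/3 = 1 + C/3)
(R((-3 + 1)/(-1 + 0), 1)*(-8))*(-3) = ((1 + ((-3 + 1)/(-1 + 0))/3)*(-8))*(-3) = ((1 + (-2/(-1))/3)*(-8))*(-3) = ((1 + (-2*(-1))/3)*(-8))*(-3) = ((1 + (⅓)*2)*(-8))*(-3) = ((1 + ⅔)*(-8))*(-3) = ((5/3)*(-8))*(-3) = -40/3*(-3) = 40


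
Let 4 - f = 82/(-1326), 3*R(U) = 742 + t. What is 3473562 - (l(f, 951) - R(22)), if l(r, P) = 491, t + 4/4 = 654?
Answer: 3473536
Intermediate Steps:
t = 653 (t = -1 + 654 = 653)
R(U) = 465 (R(U) = (742 + 653)/3 = (1/3)*1395 = 465)
f = 2693/663 (f = 4 - 82/(-1326) = 4 - 82*(-1)/1326 = 4 - 1*(-41/663) = 4 + 41/663 = 2693/663 ≈ 4.0618)
3473562 - (l(f, 951) - R(22)) = 3473562 - (491 - 1*465) = 3473562 - (491 - 465) = 3473562 - 1*26 = 3473562 - 26 = 3473536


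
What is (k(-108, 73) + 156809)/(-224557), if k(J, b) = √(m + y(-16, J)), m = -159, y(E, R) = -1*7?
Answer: -156809/224557 - I*√166/224557 ≈ -0.6983 - 5.7376e-5*I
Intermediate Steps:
y(E, R) = -7
k(J, b) = I*√166 (k(J, b) = √(-159 - 7) = √(-166) = I*√166)
(k(-108, 73) + 156809)/(-224557) = (I*√166 + 156809)/(-224557) = (156809 + I*√166)*(-1/224557) = -156809/224557 - I*√166/224557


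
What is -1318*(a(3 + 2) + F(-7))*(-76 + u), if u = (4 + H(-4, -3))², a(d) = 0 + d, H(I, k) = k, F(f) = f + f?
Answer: -889650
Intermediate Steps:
F(f) = 2*f
a(d) = d
u = 1 (u = (4 - 3)² = 1² = 1)
-1318*(a(3 + 2) + F(-7))*(-76 + u) = -1318*((3 + 2) + 2*(-7))*(-76 + 1) = -1318*(5 - 14)*(-75) = -(-11862)*(-75) = -1318*675 = -889650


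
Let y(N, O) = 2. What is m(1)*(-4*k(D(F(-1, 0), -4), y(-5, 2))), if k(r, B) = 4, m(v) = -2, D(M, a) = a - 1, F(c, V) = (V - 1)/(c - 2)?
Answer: 32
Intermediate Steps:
F(c, V) = (-1 + V)/(-2 + c)
D(M, a) = -1 + a
m(1)*(-4*k(D(F(-1, 0), -4), y(-5, 2))) = -(-8)*4 = -2*(-16) = 32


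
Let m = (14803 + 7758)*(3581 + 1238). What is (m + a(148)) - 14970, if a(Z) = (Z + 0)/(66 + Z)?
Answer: 11631594397/107 ≈ 1.0871e+8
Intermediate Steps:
a(Z) = Z/(66 + Z)
m = 108721459 (m = 22561*4819 = 108721459)
(m + a(148)) - 14970 = (108721459 + 148/(66 + 148)) - 14970 = (108721459 + 148/214) - 14970 = (108721459 + 148*(1/214)) - 14970 = (108721459 + 74/107) - 14970 = 11633196187/107 - 14970 = 11631594397/107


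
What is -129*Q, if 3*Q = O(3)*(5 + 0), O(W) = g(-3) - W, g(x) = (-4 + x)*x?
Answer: -3870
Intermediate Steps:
g(x) = x*(-4 + x)
O(W) = 21 - W (O(W) = -3*(-4 - 3) - W = -3*(-7) - W = 21 - W)
Q = 30 (Q = ((21 - 1*3)*(5 + 0))/3 = ((21 - 3)*5)/3 = (18*5)/3 = (⅓)*90 = 30)
-129*Q = -129*30 = -3870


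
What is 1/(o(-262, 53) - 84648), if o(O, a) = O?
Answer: -1/84910 ≈ -1.1777e-5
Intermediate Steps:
1/(o(-262, 53) - 84648) = 1/(-262 - 84648) = 1/(-84910) = -1/84910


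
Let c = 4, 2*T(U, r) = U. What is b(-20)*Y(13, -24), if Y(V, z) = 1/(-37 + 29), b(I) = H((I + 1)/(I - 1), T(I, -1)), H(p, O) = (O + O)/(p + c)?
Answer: 105/206 ≈ 0.50971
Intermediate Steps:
T(U, r) = U/2
H(p, O) = 2*O/(4 + p) (H(p, O) = (O + O)/(p + 4) = (2*O)/(4 + p) = 2*O/(4 + p))
b(I) = I/(4 + (1 + I)/(-1 + I)) (b(I) = 2*(I/2)/(4 + (I + 1)/(I - 1)) = 2*(I/2)/(4 + (1 + I)/(-1 + I)) = I/(4 + (1 + I)/(-1 + I)))
Y(V, z) = -⅛ (Y(V, z) = 1/(-8) = -⅛)
b(-20)*Y(13, -24) = -20*(-1 - 20)/(-3 + 5*(-20))*(-⅛) = -20*(-21)/(-3 - 100)*(-⅛) = -20*(-21)/(-103)*(-⅛) = -20*(-1/103)*(-21)*(-⅛) = -420/103*(-⅛) = 105/206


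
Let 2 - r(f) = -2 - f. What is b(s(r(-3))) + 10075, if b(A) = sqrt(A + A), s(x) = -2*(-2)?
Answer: 10075 + 2*sqrt(2) ≈ 10078.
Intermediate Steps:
r(f) = 4 + f (r(f) = 2 - (-2 - f) = 2 + (2 + f) = 4 + f)
s(x) = 4
b(A) = sqrt(2)*sqrt(A) (b(A) = sqrt(2*A) = sqrt(2)*sqrt(A))
b(s(r(-3))) + 10075 = sqrt(2)*sqrt(4) + 10075 = sqrt(2)*2 + 10075 = 2*sqrt(2) + 10075 = 10075 + 2*sqrt(2)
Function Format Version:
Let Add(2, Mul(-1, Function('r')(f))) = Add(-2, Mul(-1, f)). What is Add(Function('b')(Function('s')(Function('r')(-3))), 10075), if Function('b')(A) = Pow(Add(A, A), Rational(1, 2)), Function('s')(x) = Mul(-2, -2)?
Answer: Add(10075, Mul(2, Pow(2, Rational(1, 2)))) ≈ 10078.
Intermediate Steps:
Function('r')(f) = Add(4, f) (Function('r')(f) = Add(2, Mul(-1, Add(-2, Mul(-1, f)))) = Add(2, Add(2, f)) = Add(4, f))
Function('s')(x) = 4
Function('b')(A) = Mul(Pow(2, Rational(1, 2)), Pow(A, Rational(1, 2))) (Function('b')(A) = Pow(Mul(2, A), Rational(1, 2)) = Mul(Pow(2, Rational(1, 2)), Pow(A, Rational(1, 2))))
Add(Function('b')(Function('s')(Function('r')(-3))), 10075) = Add(Mul(Pow(2, Rational(1, 2)), Pow(4, Rational(1, 2))), 10075) = Add(Mul(Pow(2, Rational(1, 2)), 2), 10075) = Add(Mul(2, Pow(2, Rational(1, 2))), 10075) = Add(10075, Mul(2, Pow(2, Rational(1, 2))))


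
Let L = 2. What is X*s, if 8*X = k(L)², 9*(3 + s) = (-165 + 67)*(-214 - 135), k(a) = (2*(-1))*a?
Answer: 68350/9 ≈ 7594.4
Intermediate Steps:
k(a) = -2*a
s = 34175/9 (s = -3 + ((-165 + 67)*(-214 - 135))/9 = -3 + (-98*(-349))/9 = -3 + (⅑)*34202 = -3 + 34202/9 = 34175/9 ≈ 3797.2)
X = 2 (X = (-2*2)²/8 = (⅛)*(-4)² = (⅛)*16 = 2)
X*s = 2*(34175/9) = 68350/9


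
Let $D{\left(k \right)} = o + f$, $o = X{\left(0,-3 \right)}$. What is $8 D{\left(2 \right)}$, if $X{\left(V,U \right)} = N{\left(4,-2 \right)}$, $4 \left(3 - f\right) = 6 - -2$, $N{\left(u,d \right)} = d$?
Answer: $-8$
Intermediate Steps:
$f = 1$ ($f = 3 - \frac{6 - -2}{4} = 3 - \frac{6 + 2}{4} = 3 - 2 = 1$)
$X{\left(V,U \right)} = -2$
$o = -2$
$D{\left(k \right)} = -1$ ($D{\left(k \right)} = -2 + 1 = -1$)
$8 D{\left(2 \right)} = 8 \left(-1\right) = -8$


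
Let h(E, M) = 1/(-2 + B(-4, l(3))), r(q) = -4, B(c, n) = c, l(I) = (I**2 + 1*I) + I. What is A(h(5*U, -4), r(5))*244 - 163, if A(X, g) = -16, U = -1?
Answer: -4067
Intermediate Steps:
l(I) = I**2 + 2*I (l(I) = (I**2 + I) + I = (I + I**2) + I = I**2 + 2*I)
h(E, M) = -1/6 (h(E, M) = 1/(-2 - 4) = 1/(-6) = -1/6)
A(h(5*U, -4), r(5))*244 - 163 = -16*244 - 163 = -3904 - 163 = -4067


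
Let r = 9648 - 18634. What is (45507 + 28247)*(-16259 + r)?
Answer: -1861919730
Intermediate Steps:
r = -8986
(45507 + 28247)*(-16259 + r) = (45507 + 28247)*(-16259 - 8986) = 73754*(-25245) = -1861919730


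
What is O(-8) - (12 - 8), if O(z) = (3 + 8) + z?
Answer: -1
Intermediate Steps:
O(z) = 11 + z
O(-8) - (12 - 8) = (11 - 8) - (12 - 8) = 3 - 1*4 = 3 - 4 = -1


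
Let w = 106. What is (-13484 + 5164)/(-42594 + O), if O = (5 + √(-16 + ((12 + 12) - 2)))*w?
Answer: 8749312/44232817 + 22048*√6/44232817 ≈ 0.19902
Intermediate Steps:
O = 530 + 106*√6 (O = (5 + √(-16 + ((12 + 12) - 2)))*106 = (5 + √(-16 + (24 - 2)))*106 = (5 + √(-16 + 22))*106 = (5 + √6)*106 = 530 + 106*√6 ≈ 789.65)
(-13484 + 5164)/(-42594 + O) = (-13484 + 5164)/(-42594 + (530 + 106*√6)) = -8320/(-42064 + 106*√6)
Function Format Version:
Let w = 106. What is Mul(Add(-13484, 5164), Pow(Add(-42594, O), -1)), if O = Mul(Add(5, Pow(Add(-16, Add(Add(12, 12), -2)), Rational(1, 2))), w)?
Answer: Add(Rational(8749312, 44232817), Mul(Rational(22048, 44232817), Pow(6, Rational(1, 2)))) ≈ 0.19902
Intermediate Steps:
O = Add(530, Mul(106, Pow(6, Rational(1, 2)))) (O = Mul(Add(5, Pow(Add(-16, Add(Add(12, 12), -2)), Rational(1, 2))), 106) = Mul(Add(5, Pow(Add(-16, Add(24, -2)), Rational(1, 2))), 106) = Mul(Add(5, Pow(Add(-16, 22), Rational(1, 2))), 106) = Mul(Add(5, Pow(6, Rational(1, 2))), 106) = Add(530, Mul(106, Pow(6, Rational(1, 2)))) ≈ 789.65)
Mul(Add(-13484, 5164), Pow(Add(-42594, O), -1)) = Mul(Add(-13484, 5164), Pow(Add(-42594, Add(530, Mul(106, Pow(6, Rational(1, 2))))), -1)) = Mul(-8320, Pow(Add(-42064, Mul(106, Pow(6, Rational(1, 2)))), -1))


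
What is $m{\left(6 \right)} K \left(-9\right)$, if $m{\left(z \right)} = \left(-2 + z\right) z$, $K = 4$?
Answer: $-864$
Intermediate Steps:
$m{\left(z \right)} = z \left(-2 + z\right)$
$m{\left(6 \right)} K \left(-9\right) = 6 \left(-2 + 6\right) 4 \left(-9\right) = 6 \cdot 4 \cdot 4 \left(-9\right) = 24 \cdot 4 \left(-9\right) = 96 \left(-9\right) = -864$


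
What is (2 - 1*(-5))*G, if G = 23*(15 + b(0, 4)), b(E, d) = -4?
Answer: 1771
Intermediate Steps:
G = 253 (G = 23*(15 - 4) = 23*11 = 253)
(2 - 1*(-5))*G = (2 - 1*(-5))*253 = (2 + 5)*253 = 7*253 = 1771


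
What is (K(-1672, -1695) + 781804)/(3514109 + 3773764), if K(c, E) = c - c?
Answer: 781804/7287873 ≈ 0.10727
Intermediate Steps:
K(c, E) = 0
(K(-1672, -1695) + 781804)/(3514109 + 3773764) = (0 + 781804)/(3514109 + 3773764) = 781804/7287873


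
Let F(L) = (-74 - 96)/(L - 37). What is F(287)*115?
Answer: -391/5 ≈ -78.200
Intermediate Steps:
F(L) = -170/(-37 + L)
F(287)*115 = -170/(-37 + 287)*115 = -170/250*115 = -170*1/250*115 = -17/25*115 = -391/5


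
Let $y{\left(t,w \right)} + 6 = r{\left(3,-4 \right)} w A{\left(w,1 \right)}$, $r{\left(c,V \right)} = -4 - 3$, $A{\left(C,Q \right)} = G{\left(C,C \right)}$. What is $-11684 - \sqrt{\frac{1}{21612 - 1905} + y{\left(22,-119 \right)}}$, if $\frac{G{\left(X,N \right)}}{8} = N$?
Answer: $-11684 - \frac{i \sqrt{307982662285971}}{19707} \approx -11684.0 - 890.52 i$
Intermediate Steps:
$G{\left(X,N \right)} = 8 N$
$A{\left(C,Q \right)} = 8 C$
$r{\left(c,V \right)} = -7$ ($r{\left(c,V \right)} = -4 - 3 = -7$)
$y{\left(t,w \right)} = -6 - 56 w^{2}$ ($y{\left(t,w \right)} = -6 + - 7 w 8 w = -6 - 56 w^{2}$)
$-11684 - \sqrt{\frac{1}{21612 - 1905} + y{\left(22,-119 \right)}} = -11684 - \sqrt{\frac{1}{21612 - 1905} - \left(6 + 56 \left(-119\right)^{2}\right)} = -11684 - \sqrt{\frac{1}{19707} - 793022} = -11684 - \sqrt{- \frac{15628084553}{19707}} = -11684 - \frac{i \sqrt{307982662285971}}{19707}$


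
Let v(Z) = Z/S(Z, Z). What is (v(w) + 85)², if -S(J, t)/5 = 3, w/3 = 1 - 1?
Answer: 7225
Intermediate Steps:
w = 0 (w = 3*(1 - 1) = 3*0 = 0)
S(J, t) = -15 (S(J, t) = -5*3 = -15)
v(Z) = -Z/15 (v(Z) = Z/(-15) = Z*(-1/15) = -Z/15)
(v(w) + 85)² = (-1/15*0 + 85)² = (0 + 85)² = 85² = 7225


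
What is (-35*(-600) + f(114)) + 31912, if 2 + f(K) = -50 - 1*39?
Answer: 52821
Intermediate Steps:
f(K) = -91 (f(K) = -2 + (-50 - 1*39) = -2 + (-50 - 39) = -2 - 89 = -91)
(-35*(-600) + f(114)) + 31912 = (-35*(-600) - 91) + 31912 = (21000 - 91) + 31912 = 20909 + 31912 = 52821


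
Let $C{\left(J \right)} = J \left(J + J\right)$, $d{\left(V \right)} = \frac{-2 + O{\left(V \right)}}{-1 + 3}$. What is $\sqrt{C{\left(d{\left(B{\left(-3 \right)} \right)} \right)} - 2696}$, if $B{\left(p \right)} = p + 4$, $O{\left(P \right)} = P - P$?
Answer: $i \sqrt{2694} \approx 51.904 i$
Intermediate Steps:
$O{\left(P \right)} = 0$
$B{\left(p \right)} = 4 + p$
$d{\left(V \right)} = -1$ ($d{\left(V \right)} = \frac{-2 + 0}{-1 + 3} = - \frac{2}{2} = \left(-2\right) \frac{1}{2} = -1$)
$C{\left(J \right)} = 2 J^{2}$ ($C{\left(J \right)} = J 2 J = 2 J^{2}$)
$\sqrt{C{\left(d{\left(B{\left(-3 \right)} \right)} \right)} - 2696} = \sqrt{2 \left(-1\right)^{2} - 2696} = \sqrt{2 \cdot 1 - 2696} = \sqrt{2 - 2696} = \sqrt{-2694} = i \sqrt{2694}$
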